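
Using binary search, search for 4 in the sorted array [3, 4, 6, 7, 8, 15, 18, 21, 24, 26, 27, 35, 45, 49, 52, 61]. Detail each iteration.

Binary search for 4 in [3, 4, 6, 7, 8, 15, 18, 21, 24, 26, 27, 35, 45, 49, 52, 61]:

lo=0, hi=15, mid=7, arr[mid]=21 -> 21 > 4, search left half
lo=0, hi=6, mid=3, arr[mid]=7 -> 7 > 4, search left half
lo=0, hi=2, mid=1, arr[mid]=4 -> Found target at index 1!

Binary search finds 4 at index 1 after 3 comparisons. The search repeatedly halves the search space by comparing with the middle element.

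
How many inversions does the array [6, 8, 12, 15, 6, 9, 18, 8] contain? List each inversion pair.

Finding inversions in [6, 8, 12, 15, 6, 9, 18, 8]:

(1, 4): arr[1]=8 > arr[4]=6
(2, 4): arr[2]=12 > arr[4]=6
(2, 5): arr[2]=12 > arr[5]=9
(2, 7): arr[2]=12 > arr[7]=8
(3, 4): arr[3]=15 > arr[4]=6
(3, 5): arr[3]=15 > arr[5]=9
(3, 7): arr[3]=15 > arr[7]=8
(5, 7): arr[5]=9 > arr[7]=8
(6, 7): arr[6]=18 > arr[7]=8

Total inversions: 9

The array has 9 inversion(s): (1,4), (2,4), (2,5), (2,7), (3,4), (3,5), (3,7), (5,7), (6,7). Each pair (i,j) satisfies i < j and arr[i] > arr[j].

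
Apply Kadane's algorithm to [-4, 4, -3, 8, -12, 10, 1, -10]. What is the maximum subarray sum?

Using Kadane's algorithm on [-4, 4, -3, 8, -12, 10, 1, -10]:

Scanning through the array:
Position 1 (value 4): max_ending_here = 4, max_so_far = 4
Position 2 (value -3): max_ending_here = 1, max_so_far = 4
Position 3 (value 8): max_ending_here = 9, max_so_far = 9
Position 4 (value -12): max_ending_here = -3, max_so_far = 9
Position 5 (value 10): max_ending_here = 10, max_so_far = 10
Position 6 (value 1): max_ending_here = 11, max_so_far = 11
Position 7 (value -10): max_ending_here = 1, max_so_far = 11

Maximum subarray: [10, 1]
Maximum sum: 11

The maximum subarray is [10, 1] with sum 11. This subarray runs from index 5 to index 6.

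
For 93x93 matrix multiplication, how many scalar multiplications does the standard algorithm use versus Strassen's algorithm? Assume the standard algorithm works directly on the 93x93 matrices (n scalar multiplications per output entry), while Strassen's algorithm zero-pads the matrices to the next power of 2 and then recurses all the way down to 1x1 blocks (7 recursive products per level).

Matrix multiplication for 93x93 matrices:

Strassen's algorithm requires power-of-2 dimensions. Pad 93x93 to 128x128 (next power of 2).

Standard algorithm: 93^3 = 804357 multiplications
Strassen's algorithm: 7^(log2(128)) = 7^7 = 823543 multiplications
Difference: 804357 - 823543 = -19186 (Strassen uses MORE here due to padding overhead — for small or just-over-power-of-2 n, padding can outweigh the per-level savings)

Standard: 804357 multiplications (93^3). Strassen: 823543 multiplications (7^7, after padding to 128x128). Strassen reduces 8 recursive multiplications to 7 at each level.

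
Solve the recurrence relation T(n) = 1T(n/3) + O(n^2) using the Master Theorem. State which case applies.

Master Theorem for T(n) = 1T(n/3) + O(n^2):

a = 1, b = 3, c = 2
log_b(a) = log_3(1) = 0.0000

Case 3: c = 2 > log_3(1) = 0.0000
T(n) = O(n^2) = O(n^2)

For T(n) = 1T(n/3) + O(n^2): log_3(1) = 0.0000. This is Case 3 of the Master Theorem (c > log_b(a), work dominated by root), giving O(n^2).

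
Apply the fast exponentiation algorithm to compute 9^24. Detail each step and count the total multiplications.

Computing 9^24 by squaring (build up from 9^1; each line after the first costs one multiplication):

9^1 = 9
9^2 = (9^1)^2 = 9^2 = 81
9^3 = 9 * 9^2 = 9 * 81 = 729
9^6 = (9^3)^2 = 729^2 = 531441
9^12 = (9^6)^2 = 531441^2 = 282429536481
9^24 = (9^12)^2 = 282429536481^2 = 79766443076872509863361

Result: 79766443076872509863361
Multiplications needed: 5 (5 lines after 9^1)

9^24 = 79766443076872509863361. Using exponentiation by squaring, this requires 5 multiplications. The key idea: if the exponent is even, square the half-power; if odd, multiply by the base once.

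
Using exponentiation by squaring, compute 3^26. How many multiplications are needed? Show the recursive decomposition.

Computing 3^26 by squaring (build up from 3^1; each line after the first costs one multiplication):

3^1 = 3
3^2 = (3^1)^2 = 3^2 = 9
3^3 = 3 * 3^2 = 3 * 9 = 27
3^6 = (3^3)^2 = 27^2 = 729
3^12 = (3^6)^2 = 729^2 = 531441
3^13 = 3 * 3^12 = 3 * 531441 = 1594323
3^26 = (3^13)^2 = 1594323^2 = 2541865828329

Result: 2541865828329
Multiplications needed: 6 (6 lines after 3^1)

3^26 = 2541865828329. Using exponentiation by squaring, this requires 6 multiplications. The key idea: if the exponent is even, square the half-power; if odd, multiply by the base once.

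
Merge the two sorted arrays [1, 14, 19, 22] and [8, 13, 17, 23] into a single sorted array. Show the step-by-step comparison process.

Merging process:

Compare 1 vs 8: take 1 from left. Merged: [1]
Compare 14 vs 8: take 8 from right. Merged: [1, 8]
Compare 14 vs 13: take 13 from right. Merged: [1, 8, 13]
Compare 14 vs 17: take 14 from left. Merged: [1, 8, 13, 14]
Compare 19 vs 17: take 17 from right. Merged: [1, 8, 13, 14, 17]
Compare 19 vs 23: take 19 from left. Merged: [1, 8, 13, 14, 17, 19]
Compare 22 vs 23: take 22 from left. Merged: [1, 8, 13, 14, 17, 19, 22]
Append remaining from right: [23]. Merged: [1, 8, 13, 14, 17, 19, 22, 23]

Final merged array: [1, 8, 13, 14, 17, 19, 22, 23]
Total comparisons: 7

The merged array is [1, 8, 13, 14, 17, 19, 22, 23], requiring 7 comparisons. The merge step runs in O(n) time where n is the total number of elements.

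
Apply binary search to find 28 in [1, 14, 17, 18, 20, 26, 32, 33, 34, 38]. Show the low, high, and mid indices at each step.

Binary search for 28 in [1, 14, 17, 18, 20, 26, 32, 33, 34, 38]:

lo=0, hi=9, mid=4, arr[mid]=20 -> 20 < 28, search right half
lo=5, hi=9, mid=7, arr[mid]=33 -> 33 > 28, search left half
lo=5, hi=6, mid=5, arr[mid]=26 -> 26 < 28, search right half
lo=6, hi=6, mid=6, arr[mid]=32 -> 32 > 28, search left half
lo=6 > hi=5, target 28 not found

Binary search determines that 28 is not in the array after 4 comparisons. The search space was exhausted without finding the target.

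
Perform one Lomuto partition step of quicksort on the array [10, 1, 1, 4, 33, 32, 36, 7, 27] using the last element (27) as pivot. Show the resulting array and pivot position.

Lomuto partition with pivot = 27:

Initial array: [10, 1, 1, 4, 33, 32, 36, 7, 27]

arr[0]=10 <= 27: swap with position 0, array becomes [10, 1, 1, 4, 33, 32, 36, 7, 27]
arr[1]=1 <= 27: swap with position 1, array becomes [10, 1, 1, 4, 33, 32, 36, 7, 27]
arr[2]=1 <= 27: swap with position 2, array becomes [10, 1, 1, 4, 33, 32, 36, 7, 27]
arr[3]=4 <= 27: swap with position 3, array becomes [10, 1, 1, 4, 33, 32, 36, 7, 27]
arr[4]=33 > 27: no swap
arr[5]=32 > 27: no swap
arr[6]=36 > 27: no swap
arr[7]=7 <= 27: swap with position 4, array becomes [10, 1, 1, 4, 7, 32, 36, 33, 27]

Place pivot at position 5: [10, 1, 1, 4, 7, 27, 36, 33, 32]
Pivot position: 5

After partitioning with pivot 27, the array becomes [10, 1, 1, 4, 7, 27, 36, 33, 32]. The pivot is placed at index 5. All elements to the left of the pivot are <= 27, and all elements to the right are > 27.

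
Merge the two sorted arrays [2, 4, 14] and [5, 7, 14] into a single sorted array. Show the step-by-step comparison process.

Merging process:

Compare 2 vs 5: take 2 from left. Merged: [2]
Compare 4 vs 5: take 4 from left. Merged: [2, 4]
Compare 14 vs 5: take 5 from right. Merged: [2, 4, 5]
Compare 14 vs 7: take 7 from right. Merged: [2, 4, 5, 7]
Compare 14 vs 14: take 14 from left. Merged: [2, 4, 5, 7, 14]
Append remaining from right: [14]. Merged: [2, 4, 5, 7, 14, 14]

Final merged array: [2, 4, 5, 7, 14, 14]
Total comparisons: 5

The merged array is [2, 4, 5, 7, 14, 14], requiring 5 comparisons. The merge step runs in O(n) time where n is the total number of elements.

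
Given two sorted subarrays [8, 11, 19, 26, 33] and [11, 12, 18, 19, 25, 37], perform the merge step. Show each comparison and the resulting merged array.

Merging process:

Compare 8 vs 11: take 8 from left. Merged: [8]
Compare 11 vs 11: take 11 from left. Merged: [8, 11]
Compare 19 vs 11: take 11 from right. Merged: [8, 11, 11]
Compare 19 vs 12: take 12 from right. Merged: [8, 11, 11, 12]
Compare 19 vs 18: take 18 from right. Merged: [8, 11, 11, 12, 18]
Compare 19 vs 19: take 19 from left. Merged: [8, 11, 11, 12, 18, 19]
Compare 26 vs 19: take 19 from right. Merged: [8, 11, 11, 12, 18, 19, 19]
Compare 26 vs 25: take 25 from right. Merged: [8, 11, 11, 12, 18, 19, 19, 25]
Compare 26 vs 37: take 26 from left. Merged: [8, 11, 11, 12, 18, 19, 19, 25, 26]
Compare 33 vs 37: take 33 from left. Merged: [8, 11, 11, 12, 18, 19, 19, 25, 26, 33]
Append remaining from right: [37]. Merged: [8, 11, 11, 12, 18, 19, 19, 25, 26, 33, 37]

Final merged array: [8, 11, 11, 12, 18, 19, 19, 25, 26, 33, 37]
Total comparisons: 10

The merged array is [8, 11, 11, 12, 18, 19, 19, 25, 26, 33, 37], requiring 10 comparisons. The merge step runs in O(n) time where n is the total number of elements.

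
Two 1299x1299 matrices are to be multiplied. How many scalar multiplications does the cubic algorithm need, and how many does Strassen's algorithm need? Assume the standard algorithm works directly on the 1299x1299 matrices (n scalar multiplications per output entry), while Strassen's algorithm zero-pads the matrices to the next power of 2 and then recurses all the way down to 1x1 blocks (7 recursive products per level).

Matrix multiplication for 1299x1299 matrices:

Strassen's algorithm requires power-of-2 dimensions. Pad 1299x1299 to 2048x2048 (next power of 2).

Standard algorithm: 1299^3 = 2191933899 multiplications
Strassen's algorithm: 7^(log2(2048)) = 7^11 = 1977326743 multiplications
Savings: 2191933899 - 1977326743 = 214607156 multiplications

Standard: 2191933899 multiplications (1299^3). Strassen: 1977326743 multiplications (7^11, after padding to 2048x2048). Strassen reduces 8 recursive multiplications to 7 at each level.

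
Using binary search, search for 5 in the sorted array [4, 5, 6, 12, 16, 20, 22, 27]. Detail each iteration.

Binary search for 5 in [4, 5, 6, 12, 16, 20, 22, 27]:

lo=0, hi=7, mid=3, arr[mid]=12 -> 12 > 5, search left half
lo=0, hi=2, mid=1, arr[mid]=5 -> Found target at index 1!

Binary search finds 5 at index 1 after 2 comparisons. The search repeatedly halves the search space by comparing with the middle element.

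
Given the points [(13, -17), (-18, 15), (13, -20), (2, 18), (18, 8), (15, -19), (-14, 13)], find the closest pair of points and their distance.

Computing all pairwise distances among 7 points:

d((13, -17), (-18, 15)) = 44.5533
d((13, -17), (13, -20)) = 3.0
d((13, -17), (2, 18)) = 36.6879
d((13, -17), (18, 8)) = 25.4951
d((13, -17), (15, -19)) = 2.8284
d((13, -17), (-14, 13)) = 40.3609
d((-18, 15), (13, -20)) = 46.7547
d((-18, 15), (2, 18)) = 20.2237
d((-18, 15), (18, 8)) = 36.6742
d((-18, 15), (15, -19)) = 47.3814
d((-18, 15), (-14, 13)) = 4.4721
d((13, -20), (2, 18)) = 39.5601
d((13, -20), (18, 8)) = 28.4429
d((13, -20), (15, -19)) = 2.2361 <-- minimum
d((13, -20), (-14, 13)) = 42.638
d((2, 18), (18, 8)) = 18.868
d((2, 18), (15, -19)) = 39.2173
d((2, 18), (-14, 13)) = 16.7631
d((18, 8), (15, -19)) = 27.1662
d((18, 8), (-14, 13)) = 32.3883
d((15, -19), (-14, 13)) = 43.1856

Closest pair: (13, -20) and (15, -19) with distance 2.2361

The closest pair is (13, -20) and (15, -19) with Euclidean distance 2.2361. For 7 points, brute-force pairwise comparison is shown above. For large n, the divide-and-conquer algorithm (sort by x, recurse on halves, check the dividing strip) achieves O(n log n).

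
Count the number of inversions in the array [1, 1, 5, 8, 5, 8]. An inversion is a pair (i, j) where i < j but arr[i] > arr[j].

Finding inversions in [1, 1, 5, 8, 5, 8]:

(3, 4): arr[3]=8 > arr[4]=5

Total inversions: 1

The array has 1 inversion(s): (3,4). Each pair (i,j) satisfies i < j and arr[i] > arr[j].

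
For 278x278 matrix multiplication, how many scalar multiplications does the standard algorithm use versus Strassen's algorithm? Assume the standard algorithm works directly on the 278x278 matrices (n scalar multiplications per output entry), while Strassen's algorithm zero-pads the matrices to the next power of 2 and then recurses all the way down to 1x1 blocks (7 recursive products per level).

Matrix multiplication for 278x278 matrices:

Strassen's algorithm requires power-of-2 dimensions. Pad 278x278 to 512x512 (next power of 2).

Standard algorithm: 278^3 = 21484952 multiplications
Strassen's algorithm: 7^(log2(512)) = 7^9 = 40353607 multiplications
Difference: 21484952 - 40353607 = -18868655 (Strassen uses MORE here due to padding overhead — for small or just-over-power-of-2 n, padding can outweigh the per-level savings)

Standard: 21484952 multiplications (278^3). Strassen: 40353607 multiplications (7^9, after padding to 512x512). Strassen reduces 8 recursive multiplications to 7 at each level.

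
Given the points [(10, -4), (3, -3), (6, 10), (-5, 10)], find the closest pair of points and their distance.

Computing all pairwise distances among 4 points:

d((10, -4), (3, -3)) = 7.0711 <-- minimum
d((10, -4), (6, 10)) = 14.5602
d((10, -4), (-5, 10)) = 20.5183
d((3, -3), (6, 10)) = 13.3417
d((3, -3), (-5, 10)) = 15.2643
d((6, 10), (-5, 10)) = 11.0

Closest pair: (10, -4) and (3, -3) with distance 7.0711

The closest pair is (10, -4) and (3, -3) with Euclidean distance 7.0711. For 4 points, brute-force pairwise comparison is shown above. For large n, the divide-and-conquer algorithm (sort by x, recurse on halves, check the dividing strip) achieves O(n log n).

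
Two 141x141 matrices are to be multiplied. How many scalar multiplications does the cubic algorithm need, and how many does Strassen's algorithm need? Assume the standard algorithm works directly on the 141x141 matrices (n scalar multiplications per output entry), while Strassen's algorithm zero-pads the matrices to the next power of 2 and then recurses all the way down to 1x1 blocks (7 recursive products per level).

Matrix multiplication for 141x141 matrices:

Strassen's algorithm requires power-of-2 dimensions. Pad 141x141 to 256x256 (next power of 2).

Standard algorithm: 141^3 = 2803221 multiplications
Strassen's algorithm: 7^(log2(256)) = 7^8 = 5764801 multiplications
Difference: 2803221 - 5764801 = -2961580 (Strassen uses MORE here due to padding overhead — for small or just-over-power-of-2 n, padding can outweigh the per-level savings)

Standard: 2803221 multiplications (141^3). Strassen: 5764801 multiplications (7^8, after padding to 256x256). Strassen reduces 8 recursive multiplications to 7 at each level.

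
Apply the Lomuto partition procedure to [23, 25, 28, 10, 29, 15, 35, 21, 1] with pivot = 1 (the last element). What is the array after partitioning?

Lomuto partition with pivot = 1:

Initial array: [23, 25, 28, 10, 29, 15, 35, 21, 1]

arr[0]=23 > 1: no swap
arr[1]=25 > 1: no swap
arr[2]=28 > 1: no swap
arr[3]=10 > 1: no swap
arr[4]=29 > 1: no swap
arr[5]=15 > 1: no swap
arr[6]=35 > 1: no swap
arr[7]=21 > 1: no swap

Place pivot at position 0: [1, 25, 28, 10, 29, 15, 35, 21, 23]
Pivot position: 0

After partitioning with pivot 1, the array becomes [1, 25, 28, 10, 29, 15, 35, 21, 23]. The pivot is placed at index 0. All elements to the left of the pivot are <= 1, and all elements to the right are > 1.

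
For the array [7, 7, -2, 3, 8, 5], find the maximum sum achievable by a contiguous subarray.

Using Kadane's algorithm on [7, 7, -2, 3, 8, 5]:

Scanning through the array:
Position 1 (value 7): max_ending_here = 14, max_so_far = 14
Position 2 (value -2): max_ending_here = 12, max_so_far = 14
Position 3 (value 3): max_ending_here = 15, max_so_far = 15
Position 4 (value 8): max_ending_here = 23, max_so_far = 23
Position 5 (value 5): max_ending_here = 28, max_so_far = 28

Maximum subarray: [7, 7, -2, 3, 8, 5]
Maximum sum: 28

The maximum subarray is [7, 7, -2, 3, 8, 5] with sum 28. This subarray runs from index 0 to index 5.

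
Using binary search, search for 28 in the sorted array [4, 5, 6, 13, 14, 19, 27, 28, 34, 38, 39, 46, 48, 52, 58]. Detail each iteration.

Binary search for 28 in [4, 5, 6, 13, 14, 19, 27, 28, 34, 38, 39, 46, 48, 52, 58]:

lo=0, hi=14, mid=7, arr[mid]=28 -> Found target at index 7!

Binary search finds 28 at index 7 after 1 comparisons. The search repeatedly halves the search space by comparing with the middle element.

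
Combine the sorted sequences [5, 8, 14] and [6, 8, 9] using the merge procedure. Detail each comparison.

Merging process:

Compare 5 vs 6: take 5 from left. Merged: [5]
Compare 8 vs 6: take 6 from right. Merged: [5, 6]
Compare 8 vs 8: take 8 from left. Merged: [5, 6, 8]
Compare 14 vs 8: take 8 from right. Merged: [5, 6, 8, 8]
Compare 14 vs 9: take 9 from right. Merged: [5, 6, 8, 8, 9]
Append remaining from left: [14]. Merged: [5, 6, 8, 8, 9, 14]

Final merged array: [5, 6, 8, 8, 9, 14]
Total comparisons: 5

The merged array is [5, 6, 8, 8, 9, 14], requiring 5 comparisons. The merge step runs in O(n) time where n is the total number of elements.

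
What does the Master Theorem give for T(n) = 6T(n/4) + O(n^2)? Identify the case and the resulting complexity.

Master Theorem for T(n) = 6T(n/4) + O(n^2):

a = 6, b = 4, c = 2
log_b(a) = log_4(6) = 1.2925

Case 3: c = 2 > log_4(6) = 1.2925
T(n) = O(n^2) = O(n^2)

For T(n) = 6T(n/4) + O(n^2): log_4(6) = 1.2925. This is Case 3 of the Master Theorem (c > log_b(a), work dominated by root), giving O(n^2).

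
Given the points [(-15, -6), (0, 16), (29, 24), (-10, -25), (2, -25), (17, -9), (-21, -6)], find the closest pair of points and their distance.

Computing all pairwise distances among 7 points:

d((-15, -6), (0, 16)) = 26.6271
d((-15, -6), (29, 24)) = 53.2541
d((-15, -6), (-10, -25)) = 19.6469
d((-15, -6), (2, -25)) = 25.4951
d((-15, -6), (17, -9)) = 32.1403
d((-15, -6), (-21, -6)) = 6.0 <-- minimum
d((0, 16), (29, 24)) = 30.0832
d((0, 16), (-10, -25)) = 42.2019
d((0, 16), (2, -25)) = 41.0488
d((0, 16), (17, -9)) = 30.2324
d((0, 16), (-21, -6)) = 30.4138
d((29, 24), (-10, -25)) = 62.6259
d((29, 24), (2, -25)) = 55.9464
d((29, 24), (17, -9)) = 35.1141
d((29, 24), (-21, -6)) = 58.3095
d((-10, -25), (2, -25)) = 12.0
d((-10, -25), (17, -9)) = 31.3847
d((-10, -25), (-21, -6)) = 21.9545
d((2, -25), (17, -9)) = 21.9317
d((2, -25), (-21, -6)) = 29.8329
d((17, -9), (-21, -6)) = 38.1182

Closest pair: (-15, -6) and (-21, -6) with distance 6.0

The closest pair is (-15, -6) and (-21, -6) with Euclidean distance 6.0. For 7 points, brute-force pairwise comparison is shown above. For large n, the divide-and-conquer algorithm (sort by x, recurse on halves, check the dividing strip) achieves O(n log n).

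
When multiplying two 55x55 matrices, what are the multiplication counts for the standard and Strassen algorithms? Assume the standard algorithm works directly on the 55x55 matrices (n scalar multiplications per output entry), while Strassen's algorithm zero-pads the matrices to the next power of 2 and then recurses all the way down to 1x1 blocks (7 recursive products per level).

Matrix multiplication for 55x55 matrices:

Strassen's algorithm requires power-of-2 dimensions. Pad 55x55 to 64x64 (next power of 2).

Standard algorithm: 55^3 = 166375 multiplications
Strassen's algorithm: 7^(log2(64)) = 7^6 = 117649 multiplications
Savings: 166375 - 117649 = 48726 multiplications

Standard: 166375 multiplications (55^3). Strassen: 117649 multiplications (7^6, after padding to 64x64). Strassen reduces 8 recursive multiplications to 7 at each level.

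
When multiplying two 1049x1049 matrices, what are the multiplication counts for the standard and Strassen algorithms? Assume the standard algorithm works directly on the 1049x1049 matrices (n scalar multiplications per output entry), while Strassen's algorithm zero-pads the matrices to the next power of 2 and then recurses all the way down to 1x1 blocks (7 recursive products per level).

Matrix multiplication for 1049x1049 matrices:

Strassen's algorithm requires power-of-2 dimensions. Pad 1049x1049 to 2048x2048 (next power of 2).

Standard algorithm: 1049^3 = 1154320649 multiplications
Strassen's algorithm: 7^(log2(2048)) = 7^11 = 1977326743 multiplications
Difference: 1154320649 - 1977326743 = -823006094 (Strassen uses MORE here due to padding overhead — for small or just-over-power-of-2 n, padding can outweigh the per-level savings)

Standard: 1154320649 multiplications (1049^3). Strassen: 1977326743 multiplications (7^11, after padding to 2048x2048). Strassen reduces 8 recursive multiplications to 7 at each level.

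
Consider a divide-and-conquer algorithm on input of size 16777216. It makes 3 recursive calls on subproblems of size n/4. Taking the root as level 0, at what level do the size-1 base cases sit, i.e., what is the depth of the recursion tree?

For divide and conquer with division factor 4:

Problem sizes at each level:
Level 0: 16777216
Level 1: 4194304
Level 2: 1048576
Level 3: 262144
Level 4: 65536
Level 5: 16384
Level 6: 4096
Level 7: 1024
Level 8: 256
Level 9: 64
Level 10: 16
Level 11: 4
Level 12: 1

The root is level 0 and the size-1 base case is level 12 (the tree spans levels 0 through 12, i.e. 13 levels counting the root), so the depth is the number of divisions: log_4(16777216) = 12

The recursion tree depth is log_4(16777216) = 12. At each level, the problem size is divided by 4, so it takes 12 divisions to reduce to a base case of size 1. The algorithm makes 3 recursive calls at each level.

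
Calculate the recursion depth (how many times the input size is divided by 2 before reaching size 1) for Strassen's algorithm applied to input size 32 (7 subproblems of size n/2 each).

For divide and conquer with division factor 2:

Problem sizes at each level:
Level 0: 32
Level 1: 16
Level 2: 8
Level 3: 4
Level 4: 2
Level 5: 1

The root is level 0 and the size-1 base case is level 5 (the tree spans levels 0 through 5, i.e. 6 levels counting the root), so the depth is the number of divisions: log_2(32) = 5

The recursion tree depth is log_2(32) = 5. At each level, the problem size is divided by 2, so it takes 5 divisions to reduce to a base case of size 1. The algorithm makes 7 recursive calls at each level.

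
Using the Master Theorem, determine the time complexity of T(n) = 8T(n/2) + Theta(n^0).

Master Theorem for T(n) = 8T(n/2) + O(n^0):

a = 8, b = 2, c = 0
log_b(a) = log_2(8) = 3.0000

Case 1: c = 0 < log_2(8) = 3.0000
T(n) = O(n^(log_2 8)) = O(n^3)

For T(n) = 8T(n/2) + O(n^0): log_2(8) = 3.0000. This is Case 1 of the Master Theorem (c < log_b(a), work dominated by leaves), giving O(n^3).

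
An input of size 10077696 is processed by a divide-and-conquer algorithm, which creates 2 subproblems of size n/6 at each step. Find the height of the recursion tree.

For divide and conquer with division factor 6:

Problem sizes at each level:
Level 0: 10077696
Level 1: 1679616
Level 2: 279936
Level 3: 46656
Level 4: 7776
Level 5: 1296
Level 6: 216
Level 7: 36
Level 8: 6
Level 9: 1

The root is level 0 and the size-1 base case is level 9 (the tree spans levels 0 through 9, i.e. 10 levels counting the root), so the depth is the number of divisions: log_6(10077696) = 9

The recursion tree depth is log_6(10077696) = 9. At each level, the problem size is divided by 6, so it takes 9 divisions to reduce to a base case of size 1. The algorithm makes 2 recursive calls at each level.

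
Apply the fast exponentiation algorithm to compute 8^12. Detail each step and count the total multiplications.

Computing 8^12 by squaring (build up from 8^1; each line after the first costs one multiplication):

8^1 = 8
8^2 = (8^1)^2 = 8^2 = 64
8^3 = 8 * 8^2 = 8 * 64 = 512
8^6 = (8^3)^2 = 512^2 = 262144
8^12 = (8^6)^2 = 262144^2 = 68719476736

Result: 68719476736
Multiplications needed: 4 (4 lines after 8^1)

8^12 = 68719476736. Using exponentiation by squaring, this requires 4 multiplications. The key idea: if the exponent is even, square the half-power; if odd, multiply by the base once.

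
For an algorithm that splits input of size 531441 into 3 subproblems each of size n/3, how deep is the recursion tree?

For divide and conquer with division factor 3:

Problem sizes at each level:
Level 0: 531441
Level 1: 177147
Level 2: 59049
Level 3: 19683
Level 4: 6561
Level 5: 2187
Level 6: 729
Level 7: 243
Level 8: 81
Level 9: 27
Level 10: 9
Level 11: 3
Level 12: 1

The root is level 0 and the size-1 base case is level 12 (the tree spans levels 0 through 12, i.e. 13 levels counting the root), so the depth is the number of divisions: log_3(531441) = 12

The recursion tree depth is log_3(531441) = 12. At each level, the problem size is divided by 3, so it takes 12 divisions to reduce to a base case of size 1. The algorithm makes 3 recursive calls at each level.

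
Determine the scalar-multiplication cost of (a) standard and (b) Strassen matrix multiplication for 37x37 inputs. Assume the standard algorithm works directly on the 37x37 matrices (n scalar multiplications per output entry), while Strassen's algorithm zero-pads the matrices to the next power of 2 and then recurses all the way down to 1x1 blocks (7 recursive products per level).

Matrix multiplication for 37x37 matrices:

Strassen's algorithm requires power-of-2 dimensions. Pad 37x37 to 64x64 (next power of 2).

Standard algorithm: 37^3 = 50653 multiplications
Strassen's algorithm: 7^(log2(64)) = 7^6 = 117649 multiplications
Difference: 50653 - 117649 = -66996 (Strassen uses MORE here due to padding overhead — for small or just-over-power-of-2 n, padding can outweigh the per-level savings)

Standard: 50653 multiplications (37^3). Strassen: 117649 multiplications (7^6, after padding to 64x64). Strassen reduces 8 recursive multiplications to 7 at each level.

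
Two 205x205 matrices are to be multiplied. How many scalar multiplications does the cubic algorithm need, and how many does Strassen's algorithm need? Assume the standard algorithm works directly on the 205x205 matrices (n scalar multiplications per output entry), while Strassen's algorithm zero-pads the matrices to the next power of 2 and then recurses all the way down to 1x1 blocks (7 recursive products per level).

Matrix multiplication for 205x205 matrices:

Strassen's algorithm requires power-of-2 dimensions. Pad 205x205 to 256x256 (next power of 2).

Standard algorithm: 205^3 = 8615125 multiplications
Strassen's algorithm: 7^(log2(256)) = 7^8 = 5764801 multiplications
Savings: 8615125 - 5764801 = 2850324 multiplications

Standard: 8615125 multiplications (205^3). Strassen: 5764801 multiplications (7^8, after padding to 256x256). Strassen reduces 8 recursive multiplications to 7 at each level.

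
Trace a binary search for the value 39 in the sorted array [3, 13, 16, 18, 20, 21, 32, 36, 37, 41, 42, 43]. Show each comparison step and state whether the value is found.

Binary search for 39 in [3, 13, 16, 18, 20, 21, 32, 36, 37, 41, 42, 43]:

lo=0, hi=11, mid=5, arr[mid]=21 -> 21 < 39, search right half
lo=6, hi=11, mid=8, arr[mid]=37 -> 37 < 39, search right half
lo=9, hi=11, mid=10, arr[mid]=42 -> 42 > 39, search left half
lo=9, hi=9, mid=9, arr[mid]=41 -> 41 > 39, search left half
lo=9 > hi=8, target 39 not found

Binary search determines that 39 is not in the array after 4 comparisons. The search space was exhausted without finding the target.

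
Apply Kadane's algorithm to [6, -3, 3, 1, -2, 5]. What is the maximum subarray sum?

Using Kadane's algorithm on [6, -3, 3, 1, -2, 5]:

Scanning through the array:
Position 1 (value -3): max_ending_here = 3, max_so_far = 6
Position 2 (value 3): max_ending_here = 6, max_so_far = 6
Position 3 (value 1): max_ending_here = 7, max_so_far = 7
Position 4 (value -2): max_ending_here = 5, max_so_far = 7
Position 5 (value 5): max_ending_here = 10, max_so_far = 10

Maximum subarray: [6, -3, 3, 1, -2, 5]
Maximum sum: 10

The maximum subarray is [6, -3, 3, 1, -2, 5] with sum 10. This subarray runs from index 0 to index 5.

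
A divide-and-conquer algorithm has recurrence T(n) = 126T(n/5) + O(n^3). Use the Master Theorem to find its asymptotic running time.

Master Theorem for T(n) = 126T(n/5) + O(n^3):

a = 126, b = 5, c = 3
log_b(a) = log_5(126) = 3.0050

Case 1: c = 3 < log_5(126) = 3.0050
T(n) = O(n^(log_5 126))

For T(n) = 126T(n/5) + O(n^3): log_5(126) = 3.0050. This is Case 1 of the Master Theorem (c < log_b(a), work dominated by leaves), giving O(n^(log_5 126)).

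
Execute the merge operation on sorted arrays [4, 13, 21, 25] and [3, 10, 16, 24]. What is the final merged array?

Merging process:

Compare 4 vs 3: take 3 from right. Merged: [3]
Compare 4 vs 10: take 4 from left. Merged: [3, 4]
Compare 13 vs 10: take 10 from right. Merged: [3, 4, 10]
Compare 13 vs 16: take 13 from left. Merged: [3, 4, 10, 13]
Compare 21 vs 16: take 16 from right. Merged: [3, 4, 10, 13, 16]
Compare 21 vs 24: take 21 from left. Merged: [3, 4, 10, 13, 16, 21]
Compare 25 vs 24: take 24 from right. Merged: [3, 4, 10, 13, 16, 21, 24]
Append remaining from left: [25]. Merged: [3, 4, 10, 13, 16, 21, 24, 25]

Final merged array: [3, 4, 10, 13, 16, 21, 24, 25]
Total comparisons: 7

The merged array is [3, 4, 10, 13, 16, 21, 24, 25], requiring 7 comparisons. The merge step runs in O(n) time where n is the total number of elements.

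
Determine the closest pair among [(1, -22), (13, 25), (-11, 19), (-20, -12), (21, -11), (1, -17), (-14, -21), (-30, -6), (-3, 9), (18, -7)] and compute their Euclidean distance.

Computing all pairwise distances among 10 points:

d((1, -22), (13, 25)) = 48.5077
d((1, -22), (-11, 19)) = 42.72
d((1, -22), (-20, -12)) = 23.2594
d((1, -22), (21, -11)) = 22.8254
d((1, -22), (1, -17)) = 5.0 <-- minimum
d((1, -22), (-14, -21)) = 15.0333
d((1, -22), (-30, -6)) = 34.8855
d((1, -22), (-3, 9)) = 31.257
d((1, -22), (18, -7)) = 22.6716
d((13, 25), (-11, 19)) = 24.7386
d((13, 25), (-20, -12)) = 49.5782
d((13, 25), (21, -11)) = 36.8782
d((13, 25), (1, -17)) = 43.6807
d((13, 25), (-14, -21)) = 53.3385
d((13, 25), (-30, -6)) = 53.0094
d((13, 25), (-3, 9)) = 22.6274
d((13, 25), (18, -7)) = 32.3883
d((-11, 19), (-20, -12)) = 32.28
d((-11, 19), (21, -11)) = 43.8634
d((-11, 19), (1, -17)) = 37.9473
d((-11, 19), (-14, -21)) = 40.1123
d((-11, 19), (-30, -6)) = 31.4006
d((-11, 19), (-3, 9)) = 12.8062
d((-11, 19), (18, -7)) = 38.9487
d((-20, -12), (21, -11)) = 41.0122
d((-20, -12), (1, -17)) = 21.587
d((-20, -12), (-14, -21)) = 10.8167
d((-20, -12), (-30, -6)) = 11.6619
d((-20, -12), (-3, 9)) = 27.0185
d((-20, -12), (18, -7)) = 38.3275
d((21, -11), (1, -17)) = 20.8806
d((21, -11), (-14, -21)) = 36.4005
d((21, -11), (-30, -6)) = 51.2445
d((21, -11), (-3, 9)) = 31.241
d((21, -11), (18, -7)) = 5.0 <-- minimum
d((1, -17), (-14, -21)) = 15.5242
d((1, -17), (-30, -6)) = 32.8938
d((1, -17), (-3, 9)) = 26.3059
d((1, -17), (18, -7)) = 19.7231
d((-14, -21), (-30, -6)) = 21.9317
d((-14, -21), (-3, 9)) = 31.9531
d((-14, -21), (18, -7)) = 34.9285
d((-30, -6), (-3, 9)) = 30.8869
d((-30, -6), (18, -7)) = 48.0104
d((-3, 9), (18, -7)) = 26.4008

Minimum distance: 5.0 (tie among 2 pairs: (1, -22) and (1, -17); (21, -11) and (18, -7))

The minimum Euclidean distance is 5.0. There is a tie: 2 pairs achieve this minimum — (1, -22) and (1, -17); (21, -11) and (18, -7). Any of these is a valid closest pair. For 10 points, brute-force pairwise comparison is shown above. For large n, the divide-and-conquer algorithm (sort by x, recurse on halves, check the dividing strip) achieves O(n log n).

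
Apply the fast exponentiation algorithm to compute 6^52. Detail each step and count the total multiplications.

Computing 6^52 by squaring (build up from 6^1; each line after the first costs one multiplication):

6^1 = 6
6^2 = (6^1)^2 = 6^2 = 36
6^3 = 6 * 6^2 = 6 * 36 = 216
6^6 = (6^3)^2 = 216^2 = 46656
6^12 = (6^6)^2 = 46656^2 = 2176782336
6^13 = 6 * 6^12 = 6 * 2176782336 = 13060694016
6^26 = (6^13)^2 = 13060694016^2 = 170581728179578208256
6^52 = (6^26)^2 = 170581728179578208256^2 = 29098125988731506183153025616435306561536

Result: 29098125988731506183153025616435306561536
Multiplications needed: 7 (7 lines after 6^1)

6^52 = 29098125988731506183153025616435306561536. Using exponentiation by squaring, this requires 7 multiplications. The key idea: if the exponent is even, square the half-power; if odd, multiply by the base once.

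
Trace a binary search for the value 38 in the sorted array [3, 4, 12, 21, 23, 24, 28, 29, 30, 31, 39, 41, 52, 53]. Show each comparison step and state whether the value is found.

Binary search for 38 in [3, 4, 12, 21, 23, 24, 28, 29, 30, 31, 39, 41, 52, 53]:

lo=0, hi=13, mid=6, arr[mid]=28 -> 28 < 38, search right half
lo=7, hi=13, mid=10, arr[mid]=39 -> 39 > 38, search left half
lo=7, hi=9, mid=8, arr[mid]=30 -> 30 < 38, search right half
lo=9, hi=9, mid=9, arr[mid]=31 -> 31 < 38, search right half
lo=10 > hi=9, target 38 not found

Binary search determines that 38 is not in the array after 4 comparisons. The search space was exhausted without finding the target.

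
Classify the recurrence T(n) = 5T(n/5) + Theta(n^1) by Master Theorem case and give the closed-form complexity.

Master Theorem for T(n) = 5T(n/5) + O(n^1):

a = 5, b = 5, c = 1
log_b(a) = log_5(5) = 1.0000

Case 2: c = 1 = log_5(5) = 1.0000
T(n) = O(n^1 log n) = O(n log n)

For T(n) = 5T(n/5) + O(n^1): log_5(5) = 1.0000. This is Case 2 of the Master Theorem (c = log_b(a), equal work at all levels), giving O(n log n).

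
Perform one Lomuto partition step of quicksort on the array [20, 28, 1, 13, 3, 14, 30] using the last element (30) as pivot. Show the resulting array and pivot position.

Lomuto partition with pivot = 30:

Initial array: [20, 28, 1, 13, 3, 14, 30]

arr[0]=20 <= 30: swap with position 0, array becomes [20, 28, 1, 13, 3, 14, 30]
arr[1]=28 <= 30: swap with position 1, array becomes [20, 28, 1, 13, 3, 14, 30]
arr[2]=1 <= 30: swap with position 2, array becomes [20, 28, 1, 13, 3, 14, 30]
arr[3]=13 <= 30: swap with position 3, array becomes [20, 28, 1, 13, 3, 14, 30]
arr[4]=3 <= 30: swap with position 4, array becomes [20, 28, 1, 13, 3, 14, 30]
arr[5]=14 <= 30: swap with position 5, array becomes [20, 28, 1, 13, 3, 14, 30]

Place pivot at position 6: [20, 28, 1, 13, 3, 14, 30]
Pivot position: 6

After partitioning with pivot 30, the array becomes [20, 28, 1, 13, 3, 14, 30]. The pivot is placed at index 6. All elements to the left of the pivot are <= 30, and all elements to the right are > 30.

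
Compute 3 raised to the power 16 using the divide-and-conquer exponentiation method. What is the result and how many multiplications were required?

Computing 3^16 by squaring (build up from 3^1; each line after the first costs one multiplication):

3^1 = 3
3^2 = (3^1)^2 = 3^2 = 9
3^4 = (3^2)^2 = 9^2 = 81
3^8 = (3^4)^2 = 81^2 = 6561
3^16 = (3^8)^2 = 6561^2 = 43046721

Result: 43046721
Multiplications needed: 4 (4 lines after 3^1)

3^16 = 43046721. Using exponentiation by squaring, this requires 4 multiplications. The key idea: if the exponent is even, square the half-power; if odd, multiply by the base once.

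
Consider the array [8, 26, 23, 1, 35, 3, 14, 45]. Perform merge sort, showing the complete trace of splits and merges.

Merge sort trace:

Split: [8, 26, 23, 1, 35, 3, 14, 45] -> [8, 26, 23, 1] and [35, 3, 14, 45]
  Split: [8, 26, 23, 1] -> [8, 26] and [23, 1]
    Split: [8, 26] -> [8] and [26]
    Merge: [8] + [26] -> [8, 26]
    Split: [23, 1] -> [23] and [1]
    Merge: [23] + [1] -> [1, 23]
  Merge: [8, 26] + [1, 23] -> [1, 8, 23, 26]
  Split: [35, 3, 14, 45] -> [35, 3] and [14, 45]
    Split: [35, 3] -> [35] and [3]
    Merge: [35] + [3] -> [3, 35]
    Split: [14, 45] -> [14] and [45]
    Merge: [14] + [45] -> [14, 45]
  Merge: [3, 35] + [14, 45] -> [3, 14, 35, 45]
Merge: [1, 8, 23, 26] + [3, 14, 35, 45] -> [1, 3, 8, 14, 23, 26, 35, 45]

Final sorted array: [1, 3, 8, 14, 23, 26, 35, 45]

The merge sort proceeds by recursively splitting the array and merging sorted halves.
After all merges, the sorted array is [1, 3, 8, 14, 23, 26, 35, 45].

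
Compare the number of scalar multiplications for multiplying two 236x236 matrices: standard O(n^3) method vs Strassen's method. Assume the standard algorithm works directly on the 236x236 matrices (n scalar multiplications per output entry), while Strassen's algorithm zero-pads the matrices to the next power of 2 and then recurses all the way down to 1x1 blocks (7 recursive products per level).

Matrix multiplication for 236x236 matrices:

Strassen's algorithm requires power-of-2 dimensions. Pad 236x236 to 256x256 (next power of 2).

Standard algorithm: 236^3 = 13144256 multiplications
Strassen's algorithm: 7^(log2(256)) = 7^8 = 5764801 multiplications
Savings: 13144256 - 5764801 = 7379455 multiplications

Standard: 13144256 multiplications (236^3). Strassen: 5764801 multiplications (7^8, after padding to 256x256). Strassen reduces 8 recursive multiplications to 7 at each level.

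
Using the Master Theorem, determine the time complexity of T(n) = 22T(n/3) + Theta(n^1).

Master Theorem for T(n) = 22T(n/3) + O(n^1):

a = 22, b = 3, c = 1
log_b(a) = log_3(22) = 2.8136

Case 1: c = 1 < log_3(22) = 2.8136
T(n) = O(n^(log_3 22))

For T(n) = 22T(n/3) + O(n^1): log_3(22) = 2.8136. This is Case 1 of the Master Theorem (c < log_b(a), work dominated by leaves), giving O(n^(log_3 22)).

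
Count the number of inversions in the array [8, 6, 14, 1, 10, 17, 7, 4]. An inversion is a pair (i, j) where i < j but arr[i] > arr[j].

Finding inversions in [8, 6, 14, 1, 10, 17, 7, 4]:

(0, 1): arr[0]=8 > arr[1]=6
(0, 3): arr[0]=8 > arr[3]=1
(0, 6): arr[0]=8 > arr[6]=7
(0, 7): arr[0]=8 > arr[7]=4
(1, 3): arr[1]=6 > arr[3]=1
(1, 7): arr[1]=6 > arr[7]=4
(2, 3): arr[2]=14 > arr[3]=1
(2, 4): arr[2]=14 > arr[4]=10
(2, 6): arr[2]=14 > arr[6]=7
(2, 7): arr[2]=14 > arr[7]=4
(4, 6): arr[4]=10 > arr[6]=7
(4, 7): arr[4]=10 > arr[7]=4
(5, 6): arr[5]=17 > arr[6]=7
(5, 7): arr[5]=17 > arr[7]=4
(6, 7): arr[6]=7 > arr[7]=4

Total inversions: 15

The array has 15 inversion(s): (0,1), (0,3), (0,6), (0,7), (1,3), (1,7), (2,3), (2,4), (2,6), (2,7), (4,6), (4,7), (5,6), (5,7), (6,7). Each pair (i,j) satisfies i < j and arr[i] > arr[j].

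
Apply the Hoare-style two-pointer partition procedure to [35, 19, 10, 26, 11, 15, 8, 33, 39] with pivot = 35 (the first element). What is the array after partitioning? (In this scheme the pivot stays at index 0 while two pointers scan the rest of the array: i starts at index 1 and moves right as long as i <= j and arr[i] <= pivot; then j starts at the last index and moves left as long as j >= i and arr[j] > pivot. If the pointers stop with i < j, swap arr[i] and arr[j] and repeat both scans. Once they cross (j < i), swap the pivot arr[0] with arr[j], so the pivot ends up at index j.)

Hoare-style two-pointer partition with pivot = 35:

Initial array: [35, 19, 10, 26, 11, 15, 8, 33, 39]

Pointers start at i = 1, j = 8.
i ends at 8, j ends at 7: the pointers have crossed (j < i), so scanning stops.

Swap pivot arr[0] with arr[7] to place pivot at position 7: [33, 19, 10, 26, 11, 15, 8, 35, 39]
Pivot position: 7

After partitioning with pivot 35, the array becomes [33, 19, 10, 26, 11, 15, 8, 35, 39]. The pivot is placed at index 7. All elements to the left of the pivot are <= 35, and all elements to the right are > 35.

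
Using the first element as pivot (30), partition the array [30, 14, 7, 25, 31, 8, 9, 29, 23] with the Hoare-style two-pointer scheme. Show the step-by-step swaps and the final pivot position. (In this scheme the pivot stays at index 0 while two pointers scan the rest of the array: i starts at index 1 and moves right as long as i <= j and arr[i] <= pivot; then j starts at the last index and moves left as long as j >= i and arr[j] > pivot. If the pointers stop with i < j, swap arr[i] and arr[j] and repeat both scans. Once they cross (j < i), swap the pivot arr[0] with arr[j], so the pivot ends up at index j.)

Hoare-style two-pointer partition with pivot = 30:

Initial array: [30, 14, 7, 25, 31, 8, 9, 29, 23]

Pointers start at i = 1, j = 8.
i stops at index 4 (arr[4]=31 > 30), j stops at index 8 (arr[8]=23 <= 30): swap arr[4] and arr[8], array becomes [30, 14, 7, 25, 23, 8, 9, 29, 31]
i ends at 8, j ends at 7: the pointers have crossed (j < i), so scanning stops.

Swap pivot arr[0] with arr[7] to place pivot at position 7: [29, 14, 7, 25, 23, 8, 9, 30, 31]
Pivot position: 7

After partitioning with pivot 30, the array becomes [29, 14, 7, 25, 23, 8, 9, 30, 31]. The pivot is placed at index 7. All elements to the left of the pivot are <= 30, and all elements to the right are > 30.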